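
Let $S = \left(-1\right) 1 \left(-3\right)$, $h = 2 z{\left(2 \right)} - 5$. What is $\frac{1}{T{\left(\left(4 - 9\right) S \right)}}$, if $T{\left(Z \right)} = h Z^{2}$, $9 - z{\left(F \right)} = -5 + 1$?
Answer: $\frac{1}{4725} \approx 0.00021164$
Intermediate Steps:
$z{\left(F \right)} = 13$ ($z{\left(F \right)} = 9 - \left(-5 + 1\right) = 9 - -4 = 9 + 4 = 13$)
$h = 21$ ($h = 2 \cdot 13 - 5 = 26 - 5 = 21$)
$S = 3$ ($S = \left(-1\right) \left(-3\right) = 3$)
$T{\left(Z \right)} = 21 Z^{2}$
$\frac{1}{T{\left(\left(4 - 9\right) S \right)}} = \frac{1}{21 \left(\left(4 - 9\right) 3\right)^{2}} = \frac{1}{21 \left(\left(-5\right) 3\right)^{2}} = \frac{1}{21 \left(-15\right)^{2}} = \frac{1}{21 \cdot 225} = \frac{1}{4725}$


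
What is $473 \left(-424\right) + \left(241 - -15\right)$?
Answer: $-200296$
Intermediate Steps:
$473 \left(-424\right) + \left(241 - -15\right) = -200552 + \left(241 + 15\right) = -200552 + 256 = -200296$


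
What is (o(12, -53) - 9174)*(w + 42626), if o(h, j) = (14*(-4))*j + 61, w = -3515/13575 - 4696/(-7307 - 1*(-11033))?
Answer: -88322716567123/337203 ≈ -2.6193e+8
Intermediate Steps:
w = -2561503/1686015 (w = -3515*1/13575 - 4696/(-7307 + 11033) = -703/2715 - 4696/3726 = -703/2715 - 4696*1/3726 = -703/2715 - 2348/1863 = -2561503/1686015 ≈ -1.5193)
o(h, j) = 61 - 56*j (o(h, j) = -56*j + 61 = 61 - 56*j)
(o(12, -53) - 9174)*(w + 42626) = ((61 - 56*(-53)) - 9174)*(-2561503/1686015 + 42626) = ((61 + 2968) - 9174)*(71865513887/1686015) = (3029 - 9174)*(71865513887/1686015) = -6145*71865513887/1686015 = -88322716567123/337203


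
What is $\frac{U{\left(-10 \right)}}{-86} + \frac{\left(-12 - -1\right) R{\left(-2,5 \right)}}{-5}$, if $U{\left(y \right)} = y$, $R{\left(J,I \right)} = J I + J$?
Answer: $- \frac{5651}{215} \approx -26.284$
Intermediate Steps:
$R{\left(J,I \right)} = J + I J$ ($R{\left(J,I \right)} = I J + J = J + I J$)
$\frac{U{\left(-10 \right)}}{-86} + \frac{\left(-12 - -1\right) R{\left(-2,5 \right)}}{-5} = - \frac{10}{-86} + \frac{\left(-12 - -1\right) \left(- 2 \left(1 + 5\right)\right)}{-5} = \left(-10\right) \left(- \frac{1}{86}\right) + \left(-12 + 1\right) \left(\left(-2\right) 6\right) \left(- \frac{1}{5}\right) = \frac{5}{43} + \left(-11\right) \left(-12\right) \left(- \frac{1}{5}\right) = \frac{5}{43} + 132 \left(- \frac{1}{5}\right) = \frac{5}{43} - \frac{132}{5} = - \frac{5651}{215}$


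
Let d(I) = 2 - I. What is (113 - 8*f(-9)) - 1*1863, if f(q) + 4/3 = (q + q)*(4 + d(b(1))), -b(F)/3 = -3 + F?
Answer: -5218/3 ≈ -1739.3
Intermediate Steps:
b(F) = 9 - 3*F (b(F) = -3*(-3 + F) = 9 - 3*F)
f(q) = -4/3 (f(q) = -4/3 + (q + q)*(4 + (2 - (9 - 3*1))) = -4/3 + (2*q)*(4 + (2 - (9 - 3))) = -4/3 + (2*q)*(4 + (2 - 1*6)) = -4/3 + (2*q)*(4 + (2 - 6)) = -4/3 + (2*q)*(4 - 4) = -4/3 + (2*q)*0 = -4/3 + 0 = -4/3)
(113 - 8*f(-9)) - 1*1863 = (113 - 8*(-4/3)) - 1*1863 = (113 + 32/3) - 1863 = 371/3 - 1863 = -5218/3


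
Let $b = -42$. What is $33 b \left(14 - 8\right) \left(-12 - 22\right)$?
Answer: $282744$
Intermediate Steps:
$33 b \left(14 - 8\right) \left(-12 - 22\right) = 33 \left(-42\right) \left(14 - 8\right) \left(-12 - 22\right) = - 1386 \cdot 6 \left(-34\right) = \left(-1386\right) \left(-204\right) = 282744$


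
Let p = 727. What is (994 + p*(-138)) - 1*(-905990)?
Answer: 806658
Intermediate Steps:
(994 + p*(-138)) - 1*(-905990) = (994 + 727*(-138)) - 1*(-905990) = (994 - 100326) + 905990 = -99332 + 905990 = 806658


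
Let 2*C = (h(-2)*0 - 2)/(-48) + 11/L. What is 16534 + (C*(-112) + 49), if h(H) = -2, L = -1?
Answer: 51590/3 ≈ 17197.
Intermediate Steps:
C = -263/48 (C = ((-2*0 - 2)/(-48) + 11/(-1))/2 = ((0 - 2)*(-1/48) + 11*(-1))/2 = (-2*(-1/48) - 11)/2 = (1/24 - 11)/2 = (½)*(-263/24) = -263/48 ≈ -5.4792)
16534 + (C*(-112) + 49) = 16534 + (-263/48*(-112) + 49) = 16534 + (1841/3 + 49) = 16534 + 1988/3 = 51590/3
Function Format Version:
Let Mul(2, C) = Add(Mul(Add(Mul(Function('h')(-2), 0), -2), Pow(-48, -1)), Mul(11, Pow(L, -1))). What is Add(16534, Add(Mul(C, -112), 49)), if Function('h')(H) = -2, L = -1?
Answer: Rational(51590, 3) ≈ 17197.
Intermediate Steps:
C = Rational(-263, 48) (C = Mul(Rational(1, 2), Add(Mul(Add(Mul(-2, 0), -2), Pow(-48, -1)), Mul(11, Pow(-1, -1)))) = Mul(Rational(1, 2), Add(Mul(Add(0, -2), Rational(-1, 48)), Mul(11, -1))) = Mul(Rational(1, 2), Add(Mul(-2, Rational(-1, 48)), -11)) = Mul(Rational(1, 2), Add(Rational(1, 24), -11)) = Mul(Rational(1, 2), Rational(-263, 24)) = Rational(-263, 48) ≈ -5.4792)
Add(16534, Add(Mul(C, -112), 49)) = Add(16534, Add(Mul(Rational(-263, 48), -112), 49)) = Add(16534, Add(Rational(1841, 3), 49)) = Add(16534, Rational(1988, 3)) = Rational(51590, 3)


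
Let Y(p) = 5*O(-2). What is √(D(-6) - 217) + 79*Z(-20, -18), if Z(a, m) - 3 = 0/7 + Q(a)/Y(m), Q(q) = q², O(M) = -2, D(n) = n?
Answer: -2923 + I*√223 ≈ -2923.0 + 14.933*I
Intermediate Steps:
Y(p) = -10 (Y(p) = 5*(-2) = -10)
Z(a, m) = 3 - a²/10 (Z(a, m) = 3 + (0/7 + a²/(-10)) = 3 + (0*(⅐) + a²*(-⅒)) = 3 + (0 - a²/10) = 3 - a²/10)
√(D(-6) - 217) + 79*Z(-20, -18) = √(-6 - 217) + 79*(3 - ⅒*(-20)²) = √(-223) + 79*(3 - ⅒*400) = I*√223 + 79*(3 - 40) = I*√223 + 79*(-37) = I*√223 - 2923 = -2923 + I*√223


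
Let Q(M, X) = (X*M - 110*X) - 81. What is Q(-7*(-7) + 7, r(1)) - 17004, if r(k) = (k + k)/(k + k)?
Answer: -17139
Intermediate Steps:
r(k) = 1 (r(k) = (2*k)/((2*k)) = (2*k)*(1/(2*k)) = 1)
Q(M, X) = -81 - 110*X + M*X (Q(M, X) = (M*X - 110*X) - 81 = (-110*X + M*X) - 81 = -81 - 110*X + M*X)
Q(-7*(-7) + 7, r(1)) - 17004 = (-81 - 110*1 + (-7*(-7) + 7)*1) - 17004 = (-81 - 110 + (49 + 7)*1) - 17004 = (-81 - 110 + 56*1) - 17004 = (-81 - 110 + 56) - 17004 = -135 - 17004 = -17139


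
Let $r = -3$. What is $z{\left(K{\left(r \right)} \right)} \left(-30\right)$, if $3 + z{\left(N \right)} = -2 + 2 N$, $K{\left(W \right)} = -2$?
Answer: $270$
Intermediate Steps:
$z{\left(N \right)} = -5 + 2 N$ ($z{\left(N \right)} = -3 + \left(-2 + 2 N\right) = -5 + 2 N$)
$z{\left(K{\left(r \right)} \right)} \left(-30\right) = \left(-5 + 2 \left(-2\right)\right) \left(-30\right) = \left(-5 - 4\right) \left(-30\right) = \left(-9\right) \left(-30\right) = 270$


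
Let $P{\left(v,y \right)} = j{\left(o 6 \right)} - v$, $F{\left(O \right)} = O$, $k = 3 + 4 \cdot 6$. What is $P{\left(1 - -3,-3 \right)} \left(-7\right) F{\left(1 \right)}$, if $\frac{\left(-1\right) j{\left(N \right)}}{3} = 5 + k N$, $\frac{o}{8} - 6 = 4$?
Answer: $272293$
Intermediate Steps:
$k = 27$ ($k = 3 + 24 = 27$)
$o = 80$ ($o = 48 + 8 \cdot 4 = 48 + 32 = 80$)
$j{\left(N \right)} = -15 - 81 N$ ($j{\left(N \right)} = - 3 \left(5 + 27 N\right) = -15 - 81 N$)
$P{\left(v,y \right)} = -38895 - v$ ($P{\left(v,y \right)} = \left(-15 - 81 \cdot 80 \cdot 6\right) - v = \left(-15 - 38880\right) - v = -38895 - v$)
$P{\left(1 - -3,-3 \right)} \left(-7\right) F{\left(1 \right)} = \left(-38895 - \left(1 - -3\right)\right) \left(-7\right) 1 = \left(-38895 - \left(1 + 3\right)\right) \left(-7\right) 1 = \left(-38895 - 4\right) \left(-7\right) 1 = \left(-38899\right) \left(-7\right) 1 = 272293 \cdot 1 = 272293$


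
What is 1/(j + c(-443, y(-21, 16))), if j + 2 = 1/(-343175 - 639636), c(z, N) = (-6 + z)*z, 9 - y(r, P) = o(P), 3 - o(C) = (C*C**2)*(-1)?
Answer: 982811/195486021954 ≈ 5.0275e-6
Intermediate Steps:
o(C) = 3 + C**3 (o(C) = 3 - C*C**2*(-1) = 3 - C**3*(-1) = 3 - (-1)*C**3 = 3 + C**3)
y(r, P) = 6 - P**3 (y(r, P) = 9 - (3 + P**3) = 9 + (-3 - P**3) = 6 - P**3)
c(z, N) = z*(-6 + z)
j = -1965623/982811 (j = -2 + 1/(-343175 - 639636) = -2 + 1/(-982811) = -2 - 1/982811 = -1965623/982811 ≈ -2.0000)
1/(j + c(-443, y(-21, 16))) = 1/(-1965623/982811 - 443*(-6 - 443)) = 1/(-1965623/982811 - 443*(-449)) = 1/(-1965623/982811 + 198907) = 1/(195486021954/982811) = 982811/195486021954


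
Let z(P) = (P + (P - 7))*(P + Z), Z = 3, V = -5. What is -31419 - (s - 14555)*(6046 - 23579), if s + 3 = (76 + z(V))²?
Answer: -43127533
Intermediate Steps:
z(P) = (-7 + 2*P)*(3 + P) (z(P) = (P + (P - 7))*(P + 3) = (P + (-7 + P))*(3 + P) = (-7 + 2*P)*(3 + P))
s = 12097 (s = -3 + (76 + (-21 - 1*(-5) + 2*(-5)²))² = -3 + (76 + (-21 + 5 + 2*25))² = -3 + (76 + (-21 + 5 + 50))² = -3 + (76 + 34)² = -3 + 110² = -3 + 12100 = 12097)
-31419 - (s - 14555)*(6046 - 23579) = -31419 - (12097 - 14555)*(6046 - 23579) = -31419 - (-2458)*(-17533) = -31419 - 1*43096114 = -31419 - 43096114 = -43127533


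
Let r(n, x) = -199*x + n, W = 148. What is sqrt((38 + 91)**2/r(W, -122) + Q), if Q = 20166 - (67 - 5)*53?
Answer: sqrt(124339654666)/2714 ≈ 129.93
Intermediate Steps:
r(n, x) = n - 199*x
Q = 16880 (Q = 20166 - 62*53 = 20166 - 1*3286 = 20166 - 3286 = 16880)
sqrt((38 + 91)**2/r(W, -122) + Q) = sqrt((38 + 91)**2/(148 - 199*(-122)) + 16880) = sqrt(129**2/(148 + 24278) + 16880) = sqrt(16641/24426 + 16880) = sqrt(16641*(1/24426) + 16880) = sqrt(1849/2714 + 16880) = sqrt(45814169/2714) = sqrt(124339654666)/2714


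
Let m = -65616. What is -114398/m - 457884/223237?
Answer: -321903587/1046279928 ≈ -0.30766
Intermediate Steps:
-114398/m - 457884/223237 = -114398/(-65616) - 457884/223237 = -114398*(-1/65616) - 457884*1/223237 = 57199/32808 - 65412/31891 = -321903587/1046279928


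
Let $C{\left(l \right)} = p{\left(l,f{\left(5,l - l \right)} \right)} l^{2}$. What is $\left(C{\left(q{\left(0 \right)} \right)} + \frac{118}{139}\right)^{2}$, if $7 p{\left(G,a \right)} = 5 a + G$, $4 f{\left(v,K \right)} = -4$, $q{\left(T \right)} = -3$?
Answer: $\frac{84309124}{946729} \approx 89.053$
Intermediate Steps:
$f{\left(v,K \right)} = -1$ ($f{\left(v,K \right)} = \frac{1}{4} \left(-4\right) = -1$)
$p{\left(G,a \right)} = \frac{G}{7} + \frac{5 a}{7}$ ($p{\left(G,a \right)} = \frac{5 a + G}{7} = \frac{G + 5 a}{7} = \frac{G}{7} + \frac{5 a}{7}$)
$C{\left(l \right)} = l^{2} \left(- \frac{5}{7} + \frac{l}{7}\right)$ ($C{\left(l \right)} = \left(\frac{l}{7} + \frac{5}{7} \left(-1\right)\right) l^{2} = \left(\frac{l}{7} - \frac{5}{7}\right) l^{2} = \left(- \frac{5}{7} + \frac{l}{7}\right) l^{2} = l^{2} \left(- \frac{5}{7} + \frac{l}{7}\right)$)
$\left(C{\left(q{\left(0 \right)} \right)} + \frac{118}{139}\right)^{2} = \left(\frac{\left(-3\right)^{2} \left(-5 - 3\right)}{7} + \frac{118}{139}\right)^{2} = \left(\frac{1}{7} \cdot 9 \left(-8\right) + 118 \cdot \frac{1}{139}\right)^{2} = \left(- \frac{72}{7} + \frac{118}{139}\right)^{2} = \left(- \frac{9182}{973}\right)^{2} = \frac{84309124}{946729}$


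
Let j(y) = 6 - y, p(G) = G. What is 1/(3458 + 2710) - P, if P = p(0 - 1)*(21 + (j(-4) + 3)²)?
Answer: 1171921/6168 ≈ 190.00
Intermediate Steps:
P = -190 (P = (0 - 1)*(21 + ((6 - 1*(-4)) + 3)²) = -(21 + ((6 + 4) + 3)²) = -(21 + (10 + 3)²) = -(21 + 13²) = -(21 + 169) = -1*190 = -190)
1/(3458 + 2710) - P = 1/(3458 + 2710) - 1*(-190) = 1/6168 + 190 = 1171921/6168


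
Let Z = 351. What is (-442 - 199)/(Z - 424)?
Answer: 641/73 ≈ 8.7808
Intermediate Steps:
(-442 - 199)/(Z - 424) = (-442 - 199)/(351 - 424) = -641/(-73) = -641*(-1/73) = 641/73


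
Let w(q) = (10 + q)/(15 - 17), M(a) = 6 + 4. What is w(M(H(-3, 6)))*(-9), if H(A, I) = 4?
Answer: 90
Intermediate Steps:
M(a) = 10
w(q) = -5 - q/2 (w(q) = (10 + q)/(-2) = (10 + q)*(-½) = -5 - q/2)
w(M(H(-3, 6)))*(-9) = (-5 - ½*10)*(-9) = (-5 - 5)*(-9) = -10*(-9) = 90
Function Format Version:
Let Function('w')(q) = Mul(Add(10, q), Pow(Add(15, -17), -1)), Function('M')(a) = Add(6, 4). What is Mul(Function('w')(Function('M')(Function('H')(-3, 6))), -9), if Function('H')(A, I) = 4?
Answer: 90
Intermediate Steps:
Function('M')(a) = 10
Function('w')(q) = Add(-5, Mul(Rational(-1, 2), q)) (Function('w')(q) = Mul(Add(10, q), Pow(-2, -1)) = Mul(Add(10, q), Rational(-1, 2)) = Add(-5, Mul(Rational(-1, 2), q)))
Mul(Function('w')(Function('M')(Function('H')(-3, 6))), -9) = Mul(Add(-5, Mul(Rational(-1, 2), 10)), -9) = Mul(Add(-5, -5), -9) = Mul(-10, -9) = 90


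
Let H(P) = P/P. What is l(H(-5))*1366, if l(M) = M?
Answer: 1366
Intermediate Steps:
H(P) = 1
l(H(-5))*1366 = 1*1366 = 1366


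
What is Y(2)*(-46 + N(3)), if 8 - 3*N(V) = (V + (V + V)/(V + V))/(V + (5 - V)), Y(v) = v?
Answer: -436/5 ≈ -87.200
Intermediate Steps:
N(V) = 13/5 - V/15 (N(V) = 8/3 - (V + (V + V)/(V + V))/(3*(V + (5 - V))) = 8/3 - (V + (2*V)/((2*V)))/(3*5) = 8/3 - (V + (2*V)*(1/(2*V)))/(3*5) = 8/3 - (V + 1)/(3*5) = 8/3 - (1 + V)/(3*5) = 8/3 - (⅕ + V/5)/3 = 8/3 + (-1/15 - V/15) = 13/5 - V/15)
Y(2)*(-46 + N(3)) = 2*(-46 + (13/5 - 1/15*3)) = 2*(-46 + (13/5 - ⅕)) = 2*(-46 + 12/5) = 2*(-218/5) = -436/5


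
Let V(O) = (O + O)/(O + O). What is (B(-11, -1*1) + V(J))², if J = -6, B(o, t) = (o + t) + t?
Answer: 144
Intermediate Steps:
B(o, t) = o + 2*t
V(O) = 1 (V(O) = (2*O)/((2*O)) = (2*O)*(1/(2*O)) = 1)
(B(-11, -1*1) + V(J))² = ((-11 + 2*(-1*1)) + 1)² = ((-11 + 2*(-1)) + 1)² = ((-11 - 2) + 1)² = (-13 + 1)² = (-12)² = 144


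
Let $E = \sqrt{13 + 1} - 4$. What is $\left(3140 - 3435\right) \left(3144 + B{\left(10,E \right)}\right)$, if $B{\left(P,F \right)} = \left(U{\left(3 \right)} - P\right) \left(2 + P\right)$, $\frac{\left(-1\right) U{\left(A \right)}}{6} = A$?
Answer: $-828360$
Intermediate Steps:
$U{\left(A \right)} = - 6 A$
$E = -4 + \sqrt{14}$ ($E = \sqrt{14} - 4 = -4 + \sqrt{14} \approx -0.25834$)
$B{\left(P,F \right)} = \left(-18 - P\right) \left(2 + P\right)$ ($B{\left(P,F \right)} = \left(\left(-6\right) 3 - P\right) \left(2 + P\right) = \left(-18 - P\right) \left(2 + P\right)$)
$\left(3140 - 3435\right) \left(3144 + B{\left(10,E \right)}\right) = \left(3140 - 3435\right) \left(3144 - 336\right) = - 295 \left(3144 - 336\right) = \left(-295\right) 2808 = -828360$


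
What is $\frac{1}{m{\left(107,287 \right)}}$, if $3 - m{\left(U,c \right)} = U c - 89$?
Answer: $- \frac{1}{30617} \approx -3.2662 \cdot 10^{-5}$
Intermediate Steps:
$m{\left(U,c \right)} = 92 - U c$ ($m{\left(U,c \right)} = 3 - \left(U c - 89\right) = 3 - \left(-89 + U c\right) = 92 - U c$)
$\frac{1}{m{\left(107,287 \right)}} = \frac{1}{92 - 107 \cdot 287} = \frac{1}{92 - 30709} = \frac{1}{-30617} = - \frac{1}{30617}$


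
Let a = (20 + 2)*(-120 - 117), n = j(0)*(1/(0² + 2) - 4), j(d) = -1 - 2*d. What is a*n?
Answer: -18249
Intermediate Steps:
n = 7/2 (n = (-1 - 2*0)*(1/(0² + 2) - 4) = (-1 + 0)*(1/(0 + 2) - 4) = -(1/2 - 4) = -(½ - 4) = -1*(-7/2) = 7/2 ≈ 3.5000)
a = -5214 (a = 22*(-237) = -5214)
a*n = -5214*7/2 = -18249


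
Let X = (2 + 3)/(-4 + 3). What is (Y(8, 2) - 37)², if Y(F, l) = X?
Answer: 1764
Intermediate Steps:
X = -5 (X = 5/(-1) = 5*(-1) = -5)
Y(F, l) = -5
(Y(8, 2) - 37)² = (-5 - 37)² = (-42)² = 1764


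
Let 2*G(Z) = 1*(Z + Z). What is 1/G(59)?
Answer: 1/59 ≈ 0.016949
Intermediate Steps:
G(Z) = Z (G(Z) = (1*(Z + Z))/2 = (1*(2*Z))/2 = (2*Z)/2 = Z)
1/G(59) = 1/59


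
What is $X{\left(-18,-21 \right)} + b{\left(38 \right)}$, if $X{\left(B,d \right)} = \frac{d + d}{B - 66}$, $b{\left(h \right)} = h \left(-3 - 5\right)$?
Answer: $- \frac{607}{2} \approx -303.5$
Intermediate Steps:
$b{\left(h \right)} = - 8 h$ ($b{\left(h \right)} = h \left(-8\right) = - 8 h$)
$X{\left(B,d \right)} = \frac{2 d}{-66 + B}$
$X{\left(-18,-21 \right)} + b{\left(38 \right)} = 2 \left(-21\right) \frac{1}{-66 - 18} - 304 = 2 \left(-21\right) \frac{1}{-84} - 304 = 2 \left(-21\right) \left(- \frac{1}{84}\right) - 304 = \frac{1}{2} - 304 = - \frac{607}{2}$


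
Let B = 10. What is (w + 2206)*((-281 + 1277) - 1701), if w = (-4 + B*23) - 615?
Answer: -1280985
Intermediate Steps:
w = -389 (w = (-4 + 10*23) - 615 = (-4 + 230) - 615 = 226 - 615 = -389)
(w + 2206)*((-281 + 1277) - 1701) = (-389 + 2206)*((-281 + 1277) - 1701) = 1817*(996 - 1701) = 1817*(-705) = -1280985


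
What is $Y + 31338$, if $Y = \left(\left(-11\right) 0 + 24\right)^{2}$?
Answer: $31914$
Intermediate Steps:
$Y = 576$ ($Y = \left(0 + 24\right)^{2} = 24^{2} = 576$)
$Y + 31338 = 576 + 31338 = 31914$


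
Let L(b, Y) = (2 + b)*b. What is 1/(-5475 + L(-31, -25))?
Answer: -1/4576 ≈ -0.00021853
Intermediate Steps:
L(b, Y) = b*(2 + b)
1/(-5475 + L(-31, -25)) = 1/(-5475 - 31*(2 - 31)) = 1/(-5475 - 31*(-29)) = 1/(-5475 + 899) = 1/(-4576) = -1/4576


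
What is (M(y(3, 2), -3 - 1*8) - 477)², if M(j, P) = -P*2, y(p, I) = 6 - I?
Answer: 207025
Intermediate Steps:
M(j, P) = -2*P
(M(y(3, 2), -3 - 1*8) - 477)² = (-2*(-3 - 1*8) - 477)² = (-2*(-3 - 8) - 477)² = (-2*(-11) - 477)² = (22 - 477)² = (-455)² = 207025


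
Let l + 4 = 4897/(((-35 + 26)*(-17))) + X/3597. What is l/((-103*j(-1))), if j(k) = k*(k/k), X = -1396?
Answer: 5066519/18895041 ≈ 0.26814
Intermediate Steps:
j(k) = k (j(k) = k*1 = k)
l = 5066519/183447 (l = -4 + (4897/(((-35 + 26)*(-17))) - 1396/3597) = -4 + (4897/((-9*(-17))) - 1396*1/3597) = -4 + (4897/153 - 1396/3597) = -4 + 5800307/183447 = 5066519/183447 ≈ 27.618)
l/((-103*j(-1))) = 5066519/(183447*((-103*(-1)))) = (5066519/183447)/103 = (5066519/183447)*(1/103) = 5066519/18895041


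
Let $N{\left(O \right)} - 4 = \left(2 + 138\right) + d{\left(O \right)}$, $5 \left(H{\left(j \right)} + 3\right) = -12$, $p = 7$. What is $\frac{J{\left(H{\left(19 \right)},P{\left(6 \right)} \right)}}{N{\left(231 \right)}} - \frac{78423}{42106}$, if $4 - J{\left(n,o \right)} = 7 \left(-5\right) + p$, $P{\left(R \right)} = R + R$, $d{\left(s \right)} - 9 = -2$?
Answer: $- \frac{10494481}{6358006} \approx -1.6506$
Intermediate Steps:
$d{\left(s \right)} = 7$ ($d{\left(s \right)} = 9 - 2 = 7$)
$H{\left(j \right)} = - \frac{27}{5}$ ($H{\left(j \right)} = -3 + \frac{1}{5} \left(-12\right) = -3 - \frac{12}{5} = - \frac{27}{5}$)
$P{\left(R \right)} = 2 R$
$J{\left(n,o \right)} = 32$ ($J{\left(n,o \right)} = 4 - \left(7 \left(-5\right) + 7\right) = 4 - \left(-35 + 7\right) = 4 - -28 = 4 + 28 = 32$)
$N{\left(O \right)} = 151$ ($N{\left(O \right)} = 4 + \left(\left(2 + 138\right) + 7\right) = 4 + \left(140 + 7\right) = 4 + 147 = 151$)
$\frac{J{\left(H{\left(19 \right)},P{\left(6 \right)} \right)}}{N{\left(231 \right)}} - \frac{78423}{42106} = \frac{32}{151} - \frac{78423}{42106} = - \frac{10494481}{6358006}$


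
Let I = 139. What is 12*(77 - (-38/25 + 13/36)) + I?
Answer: 80768/75 ≈ 1076.9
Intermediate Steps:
12*(77 - (-38/25 + 13/36)) + I = 12*(77 - (-38/25 + 13/36)) + 139 = 12*(77 - 1*(-1043/900)) + 139 = 12*(77 + 1043/900) + 139 = 12*(70343/900) + 139 = 70343/75 + 139 = 80768/75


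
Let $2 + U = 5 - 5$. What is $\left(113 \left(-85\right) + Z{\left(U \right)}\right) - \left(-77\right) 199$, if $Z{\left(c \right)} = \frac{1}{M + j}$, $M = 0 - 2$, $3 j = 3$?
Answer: $5717$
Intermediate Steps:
$j = 1$ ($j = \frac{1}{3} \cdot 3 = 1$)
$M = -2$
$U = -2$ ($U = -2 + \left(5 - 5\right) = -2 + 0 = -2$)
$Z{\left(c \right)} = -1$ ($Z{\left(c \right)} = \frac{1}{-2 + 1} = \frac{1}{-1} = -1$)
$\left(113 \left(-85\right) + Z{\left(U \right)}\right) - \left(-77\right) 199 = \left(113 \left(-85\right) - 1\right) - \left(-77\right) 199 = \left(-9605 - 1\right) - -15323 = -9606 + 15323 = 5717$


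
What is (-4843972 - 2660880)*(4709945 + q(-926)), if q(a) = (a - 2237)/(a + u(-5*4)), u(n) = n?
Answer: -16719351061358658/473 ≈ -3.5347e+13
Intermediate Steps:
q(a) = (-2237 + a)/(-20 + a) (q(a) = (a - 2237)/(a - 5*4) = (-2237 + a)/(a - 20) = (-2237 + a)/(-20 + a))
(-4843972 - 2660880)*(4709945 + q(-926)) = (-4843972 - 2660880)*(4709945 + (-2237 - 926)/(-20 - 926)) = -7504852*(4709945 - 3163/(-946)) = -7504852*(4709945 - 1/946*(-3163)) = -7504852*(4709945 + 3163/946) = -7504852*4455611133/946 = -16719351061358658/473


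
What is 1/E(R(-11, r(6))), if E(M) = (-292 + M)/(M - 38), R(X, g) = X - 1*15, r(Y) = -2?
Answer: 32/159 ≈ 0.20126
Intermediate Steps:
R(X, g) = -15 + X (R(X, g) = X - 15 = -15 + X)
E(M) = (-292 + M)/(-38 + M)
1/E(R(-11, r(6))) = 1/((-292 + (-15 - 11))/(-38 + (-15 - 11))) = 1/((-292 - 26)/(-38 - 26)) = 1/(-318/(-64)) = 1/(-1/64*(-318)) = 1/(159/32) = 32/159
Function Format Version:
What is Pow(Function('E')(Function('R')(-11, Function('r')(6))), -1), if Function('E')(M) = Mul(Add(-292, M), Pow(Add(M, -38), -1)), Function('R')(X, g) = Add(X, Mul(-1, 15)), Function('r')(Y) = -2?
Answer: Rational(32, 159) ≈ 0.20126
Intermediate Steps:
Function('R')(X, g) = Add(-15, X) (Function('R')(X, g) = Add(X, -15) = Add(-15, X))
Function('E')(M) = Mul(Pow(Add(-38, M), -1), Add(-292, M)) (Function('E')(M) = Mul(Add(-292, M), Pow(Add(-38, M), -1)) = Mul(Pow(Add(-38, M), -1), Add(-292, M)))
Pow(Function('E')(Function('R')(-11, Function('r')(6))), -1) = Pow(Mul(Pow(Add(-38, Add(-15, -11)), -1), Add(-292, Add(-15, -11))), -1) = Pow(Mul(Pow(Add(-38, -26), -1), Add(-292, -26)), -1) = Pow(Mul(Pow(-64, -1), -318), -1) = Pow(Mul(Rational(-1, 64), -318), -1) = Pow(Rational(159, 32), -1) = Rational(32, 159)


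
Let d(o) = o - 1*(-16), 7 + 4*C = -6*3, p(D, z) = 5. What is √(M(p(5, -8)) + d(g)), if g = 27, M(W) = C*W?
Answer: √47/2 ≈ 3.4278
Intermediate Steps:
C = -25/4 (C = -7/4 + (-6*3)/4 = -7/4 + (¼)*(-18) = -7/4 - 9/2 = -25/4 ≈ -6.2500)
M(W) = -25*W/4
d(o) = 16 + o (d(o) = o + 16 = 16 + o)
√(M(p(5, -8)) + d(g)) = √(-25/4*5 + (16 + 27)) = √(-125/4 + 43) = √(47/4) = √47/2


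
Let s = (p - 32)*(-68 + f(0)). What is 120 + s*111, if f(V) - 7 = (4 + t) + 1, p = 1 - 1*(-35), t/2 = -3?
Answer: -27408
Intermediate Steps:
t = -6 (t = 2*(-3) = -6)
p = 36 (p = 1 + 35 = 36)
f(V) = 6 (f(V) = 7 + ((4 - 6) + 1) = 7 + (-2 + 1) = 7 - 1 = 6)
s = -248 (s = (36 - 32)*(-68 + 6) = 4*(-62) = -248)
120 + s*111 = 120 - 248*111 = 120 - 27528 = -27408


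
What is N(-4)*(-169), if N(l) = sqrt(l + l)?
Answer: -338*I*sqrt(2) ≈ -478.0*I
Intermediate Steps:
N(l) = sqrt(2)*sqrt(l) (N(l) = sqrt(2*l) = sqrt(2)*sqrt(l))
N(-4)*(-169) = (sqrt(2)*sqrt(-4))*(-169) = (sqrt(2)*(2*I))*(-169) = (2*I*sqrt(2))*(-169) = -338*I*sqrt(2)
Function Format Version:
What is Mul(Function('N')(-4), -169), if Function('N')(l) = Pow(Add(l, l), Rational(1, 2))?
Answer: Mul(-338, I, Pow(2, Rational(1, 2))) ≈ Mul(-478.00, I)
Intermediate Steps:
Function('N')(l) = Mul(Pow(2, Rational(1, 2)), Pow(l, Rational(1, 2))) (Function('N')(l) = Pow(Mul(2, l), Rational(1, 2)) = Mul(Pow(2, Rational(1, 2)), Pow(l, Rational(1, 2))))
Mul(Function('N')(-4), -169) = Mul(Mul(Pow(2, Rational(1, 2)), Pow(-4, Rational(1, 2))), -169) = Mul(Mul(Pow(2, Rational(1, 2)), Mul(2, I)), -169) = Mul(Mul(2, I, Pow(2, Rational(1, 2))), -169) = Mul(-338, I, Pow(2, Rational(1, 2)))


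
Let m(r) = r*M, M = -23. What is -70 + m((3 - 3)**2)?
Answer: -70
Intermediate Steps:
m(r) = -23*r (m(r) = r*(-23) = -23*r)
-70 + m((3 - 3)**2) = -70 - 23*(3 - 3)**2 = -70 - 23*0**2 = -70 - 23*0 = -70 + 0 = -70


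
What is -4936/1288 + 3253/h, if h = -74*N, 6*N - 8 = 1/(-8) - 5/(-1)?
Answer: -14920979/613571 ≈ -24.318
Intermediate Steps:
N = 103/48 (N = 4/3 + (1/(-8) - 5/(-1))/6 = 4/3 + (1*(-⅛) - 5*(-1))/6 = 4/3 + (-⅛ + 5)/6 = 4/3 + (⅙)*(39/8) = 4/3 + 13/16 = 103/48 ≈ 2.1458)
h = -3811/24 (h = -74*103/48 = -3811/24 ≈ -158.79)
-4936/1288 + 3253/h = -4936/1288 + 3253/(-3811/24) = -4936*1/1288 + 3253*(-24/3811) = -617/161 - 78072/3811 = -14920979/613571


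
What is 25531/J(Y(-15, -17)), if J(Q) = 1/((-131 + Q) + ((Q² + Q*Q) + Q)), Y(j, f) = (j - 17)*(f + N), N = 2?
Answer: 11785849999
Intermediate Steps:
Y(j, f) = (-17 + j)*(2 + f) (Y(j, f) = (j - 17)*(f + 2) = (-17 + j)*(2 + f))
J(Q) = 1/(-131 + 2*Q + 2*Q²) (J(Q) = 1/((-131 + Q) + ((Q² + Q²) + Q)) = 1/((-131 + Q) + (2*Q² + Q)) = 1/((-131 + Q) + (Q + 2*Q²)) = 1/(-131 + 2*Q + 2*Q²))
25531/J(Y(-15, -17)) = 25531/(1/(-131 + 2*(-34 - 17*(-17) + 2*(-15) - 17*(-15)) + 2*(-34 - 17*(-17) + 2*(-15) - 17*(-15))²)) = 25531/(1/(-131 + 2*(-34 + 289 - 30 + 255) + 2*(-34 + 289 - 30 + 255)²)) = 25531/(1/(-131 + 2*480 + 2*480²)) = 25531/(1/(-131 + 960 + 2*230400)) = 25531/(1/(-131 + 960 + 460800)) = 25531/(1/461629) = 25531*461629 = 11785849999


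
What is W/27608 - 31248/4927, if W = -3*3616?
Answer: -114517860/17003077 ≈ -6.7351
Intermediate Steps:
W = -10848
W/27608 - 31248/4927 = -10848/27608 - 31248/4927 = -10848*1/27608 - 31248*1/4927 = -1356/3451 - 31248/4927 = -114517860/17003077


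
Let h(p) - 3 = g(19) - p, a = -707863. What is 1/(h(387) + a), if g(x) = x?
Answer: -1/708228 ≈ -1.4120e-6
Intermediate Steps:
h(p) = 22 - p (h(p) = 3 + (19 - p) = 22 - p)
1/(h(387) + a) = 1/((22 - 1*387) - 707863) = 1/((22 - 387) - 707863) = 1/(-365 - 707863) = 1/(-708228) = -1/708228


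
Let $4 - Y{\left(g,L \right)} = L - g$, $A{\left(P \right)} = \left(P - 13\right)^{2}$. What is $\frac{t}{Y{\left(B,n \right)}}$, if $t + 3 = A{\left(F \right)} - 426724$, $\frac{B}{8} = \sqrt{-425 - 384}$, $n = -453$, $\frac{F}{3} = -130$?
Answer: $- \frac{40264442}{86875} + \frac{704848 i \sqrt{809}}{86875} \approx -463.48 + 230.77 i$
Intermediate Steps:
$F = -390$ ($F = 3 \left(-130\right) = -390$)
$A{\left(P \right)} = \left(-13 + P\right)^{2}$
$B = 8 i \sqrt{809}$ ($B = 8 \sqrt{-425 - 384} = 8 \sqrt{-809} = 8 i \sqrt{809} \approx 227.54 i$)
$Y{\left(g,L \right)} = 4 + g - L$ ($Y{\left(g,L \right)} = 4 - \left(L - g\right) = 4 + g - L$)
$t = -264318$ ($t = -3 + \left(\left(-13 - 390\right)^{2} - 426724\right) = -3 - \left(426724 - \left(-403\right)^{2}\right) = -3 + \left(162409 - 426724\right) = -3 - 264315 = -264318$)
$\frac{t}{Y{\left(B,n \right)}} = - \frac{264318}{4 + 8 i \sqrt{809} - -453} = - \frac{264318}{4 + 8 i \sqrt{809} + 453} = - \frac{264318}{457 + 8 i \sqrt{809}}$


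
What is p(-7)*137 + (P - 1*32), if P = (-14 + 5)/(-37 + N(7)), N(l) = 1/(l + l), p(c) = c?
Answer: -512221/517 ≈ -990.76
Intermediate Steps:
N(l) = 1/(2*l)
P = 126/517 (P = (-14 + 5)/(-37 + (1/2)/7) = -9/(-37 + (1/2)*(1/7)) = -9/(-37 + 1/14) = -9/(-517/14) = -9*(-14/517) = 126/517 ≈ 0.24371)
p(-7)*137 + (P - 1*32) = -7*137 + (126/517 - 1*32) = -959 + (126/517 - 32) = -959 - 16418/517 = -512221/517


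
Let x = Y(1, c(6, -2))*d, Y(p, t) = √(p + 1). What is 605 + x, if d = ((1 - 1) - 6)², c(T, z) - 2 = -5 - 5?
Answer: 605 + 36*√2 ≈ 655.91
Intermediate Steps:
c(T, z) = -8 (c(T, z) = 2 + (-5 - 5) = 2 - 10 = -8)
Y(p, t) = √(1 + p)
d = 36 (d = (0 - 6)² = (-6)² = 36)
x = 36*√2 (x = √(1 + 1)*36 = √2*36 = 36*√2 ≈ 50.912)
605 + x = 605 + 36*√2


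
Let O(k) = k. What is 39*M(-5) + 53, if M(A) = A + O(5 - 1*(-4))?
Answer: 209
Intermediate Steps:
M(A) = 9 + A (M(A) = A + (5 - 1*(-4)) = A + (5 + 4) = A + 9 = 9 + A)
39*M(-5) + 53 = 39*(9 - 5) + 53 = 39*4 + 53 = 156 + 53 = 209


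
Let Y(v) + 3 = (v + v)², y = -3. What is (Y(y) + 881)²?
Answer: 835396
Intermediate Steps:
Y(v) = -3 + 4*v² (Y(v) = -3 + (v + v)² = -3 + (2*v)² = -3 + 4*v²)
(Y(y) + 881)² = ((-3 + 4*(-3)²) + 881)² = ((-3 + 4*9) + 881)² = ((-3 + 36) + 881)² = (33 + 881)² = 914² = 835396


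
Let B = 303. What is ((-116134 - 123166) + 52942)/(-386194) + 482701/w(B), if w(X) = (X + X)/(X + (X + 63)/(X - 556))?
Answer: 103060014543247/429061534 ≈ 2.4020e+5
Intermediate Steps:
w(X) = 2*X/(X + (63 + X)/(-556 + X)) (w(X) = (2*X)/(X + (63 + X)/(-556 + X)) = 2*X/(X + (63 + X)/(-556 + X)))
((-116134 - 123166) + 52942)/(-386194) + 482701/w(B) = ((-116134 - 123166) + 52942)/(-386194) + 482701/((2*303*(-556 + 303)/(63 + 303² - 555*303))) = (-239300 + 52942)*(-1/386194) + 482701/((2*303*(-253)/(63 + 91809 - 168165))) = -186358*(-1/386194) + 482701/((2*303*(-253)/(-76293))) = 93179/193097 + 482701/((2*303*(-1/76293)*(-253))) = 93179/193097 + 482701/(51106/25431) = 93179/193097 + 482701*(25431/51106) = 93179/193097 + 533720397/2222 = 103060014543247/429061534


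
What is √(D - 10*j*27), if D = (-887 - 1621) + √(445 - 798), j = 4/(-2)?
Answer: √(-1968 + I*√353) ≈ 0.2118 + 44.363*I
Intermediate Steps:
j = -2 (j = 4*(-½) = -2)
D = -2508 + I*√353 (D = -2508 + √(-353) = -2508 + I*√353 ≈ -2508.0 + 18.788*I)
√(D - 10*j*27) = √((-2508 + I*√353) - 10*(-2)*27) = √((-2508 + I*√353) + 20*27) = √((-2508 + I*√353) + 540) = √(-1968 + I*√353)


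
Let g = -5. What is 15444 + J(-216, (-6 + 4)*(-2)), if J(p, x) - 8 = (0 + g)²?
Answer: 15477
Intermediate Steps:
J(p, x) = 33 (J(p, x) = 8 + (0 - 5)² = 8 + (-5)² = 8 + 25 = 33)
15444 + J(-216, (-6 + 4)*(-2)) = 15444 + 33 = 15477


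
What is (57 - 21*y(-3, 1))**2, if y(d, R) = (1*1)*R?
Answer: 1296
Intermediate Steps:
y(d, R) = R (y(d, R) = 1*R = R)
(57 - 21*y(-3, 1))**2 = (57 - 21*1)**2 = (57 - 21)**2 = 36**2 = 1296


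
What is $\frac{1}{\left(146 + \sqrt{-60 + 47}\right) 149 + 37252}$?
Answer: $\frac{59006}{3481996649} - \frac{149 i \sqrt{13}}{3481996649} \approx 1.6946 \cdot 10^{-5} - 1.5429 \cdot 10^{-7} i$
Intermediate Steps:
$\frac{1}{\left(146 + \sqrt{-60 + 47}\right) 149 + 37252} = \frac{1}{\left(146 + \sqrt{-13}\right) 149 + 37252} = \frac{1}{\left(146 + i \sqrt{13}\right) 149 + 37252} = \frac{1}{\left(21754 + 149 i \sqrt{13}\right) + 37252} = \frac{1}{59006 + 149 i \sqrt{13}}$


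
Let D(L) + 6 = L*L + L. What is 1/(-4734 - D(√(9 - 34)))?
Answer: -4703/22118234 + 5*I/22118234 ≈ -0.00021263 + 2.2606e-7*I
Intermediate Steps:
D(L) = -6 + L + L² (D(L) = -6 + (L*L + L) = -6 + (L² + L) = -6 + (L + L²) = -6 + L + L²)
1/(-4734 - D(√(9 - 34))) = 1/(-4734 - (-6 + √(9 - 34) + (√(9 - 34))²)) = 1/(-4734 - (-6 + √(-25) + (√(-25))²)) = 1/(-4734 - (-6 + 5*I + (5*I)²)) = 1/(-4734 - (-6 + 5*I - 25)) = 1/(-4734 - (-31 + 5*I)) = 1/(-4734 + (31 - 5*I)) = 1/(-4703 - 5*I) = (-4703 + 5*I)/22118234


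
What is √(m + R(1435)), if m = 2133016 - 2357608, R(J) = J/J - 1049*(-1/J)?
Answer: 2*I*√115620474165/1435 ≈ 473.91*I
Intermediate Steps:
R(J) = 1 + 1049/J (R(J) = 1 - (-1049)/J = 1 + 1049/J)
m = -224592
√(m + R(1435)) = √(-224592 + (1049 + 1435)/1435) = √(-224592 + (1/1435)*2484) = √(-224592 + 2484/1435) = √(-322287036/1435) = 2*I*√115620474165/1435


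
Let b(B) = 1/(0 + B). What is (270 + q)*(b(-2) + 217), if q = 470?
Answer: 160210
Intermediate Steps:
b(B) = 1/B
(270 + q)*(b(-2) + 217) = (270 + 470)*(1/(-2) + 217) = 740*(-½ + 217) = 740*(433/2) = 160210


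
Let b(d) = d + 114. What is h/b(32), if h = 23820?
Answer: 11910/73 ≈ 163.15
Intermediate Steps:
b(d) = 114 + d
h/b(32) = 23820/(114 + 32) = 23820/146 = 23820*(1/146) = 11910/73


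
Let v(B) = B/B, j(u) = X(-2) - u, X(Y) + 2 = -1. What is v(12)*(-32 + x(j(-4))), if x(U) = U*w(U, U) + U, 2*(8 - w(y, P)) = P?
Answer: -47/2 ≈ -23.500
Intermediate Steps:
X(Y) = -3 (X(Y) = -2 - 1 = -3)
w(y, P) = 8 - P/2
j(u) = -3 - u
v(B) = 1
x(U) = U + U*(8 - U/2) (x(U) = U*(8 - U/2) + U = U + U*(8 - U/2))
v(12)*(-32 + x(j(-4))) = 1*(-32 + (-3 - 1*(-4))*(18 - (-3 - 1*(-4)))/2) = 1*(-32 + (-3 + 4)*(18 - (-3 + 4))/2) = 1*(-32 + (1/2)*1*(18 - 1*1)) = 1*(-32 + (1/2)*1*(18 - 1)) = 1*(-32 + (1/2)*1*17) = 1*(-32 + 17/2) = 1*(-47/2) = -47/2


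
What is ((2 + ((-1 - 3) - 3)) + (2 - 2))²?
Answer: 25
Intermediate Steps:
((2 + ((-1 - 3) - 3)) + (2 - 2))² = ((2 + (-4 - 3)) + 0)² = ((2 - 7) + 0)² = (-5 + 0)² = (-5)² = 25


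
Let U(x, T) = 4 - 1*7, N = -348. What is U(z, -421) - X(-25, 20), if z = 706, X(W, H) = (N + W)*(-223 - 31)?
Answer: -94745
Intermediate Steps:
X(W, H) = 88392 - 254*W (X(W, H) = (-348 + W)*(-223 - 31) = (-348 + W)*(-254) = 88392 - 254*W)
U(x, T) = -3 (U(x, T) = 4 - 7 = -3)
U(z, -421) - X(-25, 20) = -3 - (88392 - 254*(-25)) = -3 - (88392 + 6350) = -3 - 1*94742 = -3 - 94742 = -94745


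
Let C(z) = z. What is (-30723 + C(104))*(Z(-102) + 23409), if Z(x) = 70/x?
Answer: -36553697056/51 ≈ -7.1674e+8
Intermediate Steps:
(-30723 + C(104))*(Z(-102) + 23409) = (-30723 + 104)*(70/(-102) + 23409) = -30619*(70*(-1/102) + 23409) = -30619*(-35/51 + 23409) = -30619*1193824/51 = -36553697056/51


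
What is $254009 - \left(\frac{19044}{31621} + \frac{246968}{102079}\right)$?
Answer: $\frac{819890672178927}{3227840059} \approx 2.5401 \cdot 10^{5}$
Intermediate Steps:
$254009 - \left(\frac{19044}{31621} + \frac{246968}{102079}\right) = 254009 - \frac{9753367604}{3227840059} = \frac{819890672178927}{3227840059}$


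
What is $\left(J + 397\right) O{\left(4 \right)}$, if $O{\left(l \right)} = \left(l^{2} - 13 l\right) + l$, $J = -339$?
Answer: $-1856$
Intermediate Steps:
$O{\left(l \right)} = l^{2} - 12 l$
$\left(J + 397\right) O{\left(4 \right)} = \left(-339 + 397\right) 4 \left(-12 + 4\right) = 58 \cdot 4 \left(-8\right) = 58 \left(-32\right) = -1856$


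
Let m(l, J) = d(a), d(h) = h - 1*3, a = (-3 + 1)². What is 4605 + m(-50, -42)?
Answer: 4606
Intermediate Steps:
a = 4 (a = (-2)² = 4)
d(h) = -3 + h (d(h) = h - 3 = -3 + h)
m(l, J) = 1 (m(l, J) = -3 + 4 = 1)
4605 + m(-50, -42) = 4605 + 1 = 4606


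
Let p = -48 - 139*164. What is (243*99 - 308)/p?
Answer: -23749/22844 ≈ -1.0396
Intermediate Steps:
p = -22844 (p = -48 - 22796 = -22844)
(243*99 - 308)/p = (243*99 - 308)/(-22844) = (24057 - 308)*(-1/22844) = 23749*(-1/22844) = -23749/22844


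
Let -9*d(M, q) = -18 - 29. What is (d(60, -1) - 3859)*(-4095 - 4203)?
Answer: 31978648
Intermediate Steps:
d(M, q) = 47/9 (d(M, q) = -(-18 - 29)/9 = -⅑*(-47) = 47/9)
(d(60, -1) - 3859)*(-4095 - 4203) = (47/9 - 3859)*(-4095 - 4203) = -34684/9*(-8298) = 31978648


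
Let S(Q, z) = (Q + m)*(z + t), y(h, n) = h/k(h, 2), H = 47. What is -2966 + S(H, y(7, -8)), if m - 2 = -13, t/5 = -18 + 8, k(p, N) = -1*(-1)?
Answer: -4514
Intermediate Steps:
k(p, N) = 1
t = -50 (t = 5*(-18 + 8) = 5*(-10) = -50)
m = -11 (m = 2 - 13 = -11)
y(h, n) = h (y(h, n) = h/1 = h*1 = h)
S(Q, z) = (-50 + z)*(-11 + Q) (S(Q, z) = (Q - 11)*(z - 50) = (-11 + Q)*(-50 + z) = (-50 + z)*(-11 + Q))
-2966 + S(H, y(7, -8)) = -2966 + (550 - 50*47 - 11*7 + 47*7) = -2966 + (550 - 2350 - 77 + 329) = -2966 - 1548 = -4514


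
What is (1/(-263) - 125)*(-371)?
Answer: 12196996/263 ≈ 46376.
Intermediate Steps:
(1/(-263) - 125)*(-371) = (-1/263 - 125)*(-371) = -32876/263*(-371) = 12196996/263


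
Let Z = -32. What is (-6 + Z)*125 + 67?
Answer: -4683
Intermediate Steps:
(-6 + Z)*125 + 67 = (-6 - 32)*125 + 67 = -38*125 + 67 = -4750 + 67 = -4683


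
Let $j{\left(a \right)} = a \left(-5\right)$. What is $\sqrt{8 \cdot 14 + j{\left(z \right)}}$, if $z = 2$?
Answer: $\sqrt{102} \approx 10.1$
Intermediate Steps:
$j{\left(a \right)} = - 5 a$
$\sqrt{8 \cdot 14 + j{\left(z \right)}} = \sqrt{8 \cdot 14 - 10} = \sqrt{112 - 10} = \sqrt{102}$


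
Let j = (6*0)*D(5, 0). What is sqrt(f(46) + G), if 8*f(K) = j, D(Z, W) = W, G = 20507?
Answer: sqrt(20507) ≈ 143.20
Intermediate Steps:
j = 0 (j = (6*0)*0 = 0*0 = 0)
f(K) = 0 (f(K) = (1/8)*0 = 0)
sqrt(f(46) + G) = sqrt(0 + 20507) = sqrt(20507)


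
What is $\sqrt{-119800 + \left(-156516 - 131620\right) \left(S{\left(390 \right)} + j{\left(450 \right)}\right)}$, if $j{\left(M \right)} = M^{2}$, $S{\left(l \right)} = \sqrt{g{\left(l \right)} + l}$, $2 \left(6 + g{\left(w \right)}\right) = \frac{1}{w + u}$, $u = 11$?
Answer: $\frac{2 \sqrt{-2345590510874950 - 14442817 \sqrt{246991138}}}{401} \approx 2.4156 \cdot 10^{5} i$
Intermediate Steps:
$g{\left(w \right)} = -6 + \frac{1}{2 \left(11 + w\right)}$ ($g{\left(w \right)} = -6 + \frac{1}{2 \left(w + 11\right)} = -6 + \frac{1}{2 \left(11 + w\right)}$)
$S{\left(l \right)} = \sqrt{l + \frac{-131 - 12 l}{2 \left(11 + l\right)}}$ ($S{\left(l \right)} = \sqrt{\frac{-131 - 12 l}{2 \left(11 + l\right)} + l} = \sqrt{l + \frac{-131 - 12 l}{2 \left(11 + l\right)}}$)
$\sqrt{-119800 + \left(-156516 - 131620\right) \left(S{\left(390 \right)} + j{\left(450 \right)}\right)} = \sqrt{-119800 + \left(-156516 - 131620\right) \left(\frac{\sqrt{2} \sqrt{\frac{-131 + 2 \cdot 390^{2} + 10 \cdot 390}{11 + 390}}}{2} + 450^{2}\right)} = \sqrt{-119800 - 288136 \left(\frac{\sqrt{2} \sqrt{\frac{-131 + 2 \cdot 152100 + 3900}{401}}}{2} + 202500\right)} = \sqrt{-119800 - 288136 \left(\frac{\sqrt{2} \sqrt{\frac{-131 + 304200 + 3900}{401}}}{2} + 202500\right)} = \sqrt{-119800 - 288136 \left(\frac{\sqrt{2} \sqrt{\frac{1}{401} \cdot 307969}}{2} + 202500\right)} = \sqrt{-119800 - 288136 \left(\frac{\sqrt{2} \sqrt{\frac{307969}{401}}}{2} + 202500\right)} = \sqrt{-119800 - 288136 \left(\frac{\sqrt{2} \frac{\sqrt{123495569}}{401}}{2} + 202500\right)} = \sqrt{-119800 - 288136 \left(\frac{\sqrt{246991138}}{802} + 202500\right)} = \sqrt{-119800 - 288136 \left(202500 + \frac{\sqrt{246991138}}{802}\right)} = \sqrt{-119800 - \left(58347540000 + \frac{144068 \sqrt{246991138}}{401}\right)} = \sqrt{-58347659800 - \frac{144068 \sqrt{246991138}}{401}}$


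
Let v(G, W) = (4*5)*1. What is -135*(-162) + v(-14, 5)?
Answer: 21890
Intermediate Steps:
v(G, W) = 20 (v(G, W) = 20*1 = 20)
-135*(-162) + v(-14, 5) = -135*(-162) + 20 = 21870 + 20 = 21890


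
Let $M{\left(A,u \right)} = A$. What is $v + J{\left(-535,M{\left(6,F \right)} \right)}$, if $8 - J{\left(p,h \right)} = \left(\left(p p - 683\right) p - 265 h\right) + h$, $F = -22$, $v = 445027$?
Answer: $153211589$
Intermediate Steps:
$J{\left(p,h \right)} = 8 + 264 h - p \left(-683 + p^{2}\right)$ ($J{\left(p,h \right)} = 8 - \left(\left(\left(p p - 683\right) p - 265 h\right) + h\right) = 8 - \left(\left(\left(p^{2} - 683\right) p - 265 h\right) + h\right) = 8 - \left(\left(\left(-683 + p^{2}\right) p - 265 h\right) + h\right) = 8 - \left(\left(p \left(-683 + p^{2}\right) - 265 h\right) + h\right) = 8 - \left(\left(- 265 h + p \left(-683 + p^{2}\right)\right) + h\right) = 8 - \left(- 264 h + p \left(-683 + p^{2}\right)\right) = 8 + \left(264 h - p \left(-683 + p^{2}\right)\right) = 8 + 264 h - p \left(-683 + p^{2}\right)$)
$v + J{\left(-535,M{\left(6,F \right)} \right)} = 445027 + \left(8 - \left(-535\right)^{3} + 264 \cdot 6 + 683 \left(-535\right)\right) = 445027 + \left(8 - -153130375 + 1584 - 365405\right) = 445027 + \left(8 + 153130375 + 1584 - 365405\right) = 445027 + 152766562 = 153211589$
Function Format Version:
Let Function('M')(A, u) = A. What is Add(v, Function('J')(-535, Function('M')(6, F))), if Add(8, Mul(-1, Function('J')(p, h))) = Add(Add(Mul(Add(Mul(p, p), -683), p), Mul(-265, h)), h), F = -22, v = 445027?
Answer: 153211589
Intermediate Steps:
Function('J')(p, h) = Add(8, Mul(264, h), Mul(-1, p, Add(-683, Pow(p, 2)))) (Function('J')(p, h) = Add(8, Mul(-1, Add(Add(Mul(Add(Mul(p, p), -683), p), Mul(-265, h)), h))) = Add(8, Mul(-1, Add(Add(Mul(Add(Pow(p, 2), -683), p), Mul(-265, h)), h))) = Add(8, Mul(-1, Add(Add(Mul(Add(-683, Pow(p, 2)), p), Mul(-265, h)), h))) = Add(8, Mul(-1, Add(Add(Mul(p, Add(-683, Pow(p, 2))), Mul(-265, h)), h))) = Add(8, Mul(-1, Add(Add(Mul(-265, h), Mul(p, Add(-683, Pow(p, 2)))), h))) = Add(8, Mul(-1, Add(Mul(-264, h), Mul(p, Add(-683, Pow(p, 2)))))) = Add(8, Add(Mul(264, h), Mul(-1, p, Add(-683, Pow(p, 2))))) = Add(8, Mul(264, h), Mul(-1, p, Add(-683, Pow(p, 2)))))
Add(v, Function('J')(-535, Function('M')(6, F))) = Add(445027, Add(8, Mul(-1, Pow(-535, 3)), Mul(264, 6), Mul(683, -535))) = Add(445027, Add(8, Mul(-1, -153130375), 1584, -365405)) = Add(445027, Add(8, 153130375, 1584, -365405)) = Add(445027, 152766562) = 153211589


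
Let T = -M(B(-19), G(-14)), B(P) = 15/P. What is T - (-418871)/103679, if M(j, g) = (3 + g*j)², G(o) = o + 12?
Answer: -633533920/37428119 ≈ -16.927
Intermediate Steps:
G(o) = 12 + o
T = -7569/361 (T = -(3 + (12 - 14)*(15/(-19)))² = -(3 - 30*(-1)/19)² = -(3 - 2*(-15/19))² = -(3 + 30/19)² = -(87/19)² = -1*7569/361 = -7569/361 ≈ -20.967)
T - (-418871)/103679 = -7569/361 - (-418871)/103679 = -7569/361 - 1*(-418871/103679) = -7569/361 + 418871/103679 = -633533920/37428119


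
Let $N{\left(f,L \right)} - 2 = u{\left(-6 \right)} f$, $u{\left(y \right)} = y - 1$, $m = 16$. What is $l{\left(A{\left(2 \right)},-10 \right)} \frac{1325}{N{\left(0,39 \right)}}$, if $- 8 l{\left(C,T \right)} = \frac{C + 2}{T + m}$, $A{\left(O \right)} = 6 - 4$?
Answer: $- \frac{1325}{24} \approx -55.208$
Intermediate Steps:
$u{\left(y \right)} = -1 + y$ ($u{\left(y \right)} = y - 1 = -1 + y$)
$N{\left(f,L \right)} = 2 - 7 f$ ($N{\left(f,L \right)} = 2 + \left(-1 - 6\right) f = 2 - 7 f$)
$A{\left(O \right)} = 2$ ($A{\left(O \right)} = 6 - 4 = 2$)
$l{\left(C,T \right)} = - \frac{2 + C}{8 \left(16 + T\right)}$ ($l{\left(C,T \right)} = - \frac{\left(C + 2\right) \frac{1}{T + 16}}{8} = - \frac{\left(2 + C\right) \frac{1}{16 + T}}{8} = - \frac{\frac{1}{16 + T} \left(2 + C\right)}{8} = - \frac{2 + C}{8 \left(16 + T\right)}$)
$l{\left(A{\left(2 \right)},-10 \right)} \frac{1325}{N{\left(0,39 \right)}} = \frac{-2 - 2}{8 \left(16 - 10\right)} \frac{1325}{2 - 0} = \frac{-2 - 2}{8 \cdot 6} \frac{1325}{2 + 0} = \frac{1}{8} \cdot \frac{1}{6} \left(-4\right) \frac{1325}{2} = - \frac{1325 \cdot \frac{1}{2}}{12} = \left(- \frac{1}{12}\right) \frac{1325}{2} = - \frac{1325}{24}$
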